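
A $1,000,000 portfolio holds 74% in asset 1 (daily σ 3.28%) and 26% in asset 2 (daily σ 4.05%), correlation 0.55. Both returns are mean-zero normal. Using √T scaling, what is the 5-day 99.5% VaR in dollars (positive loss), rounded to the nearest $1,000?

σ_p = √(0.74²·3.28² + 0.26²·4.05² + 2·0.55·0.74·0.26·3.28·4.05) = 3.132%.
σ_{5d} = 3.132% × √5 = 7.003%.
z(99.5%) = 2.576.
VaR = 2.576 × 7.003% = 18.040%; on $1,000,000 that is $180,400.

$180,000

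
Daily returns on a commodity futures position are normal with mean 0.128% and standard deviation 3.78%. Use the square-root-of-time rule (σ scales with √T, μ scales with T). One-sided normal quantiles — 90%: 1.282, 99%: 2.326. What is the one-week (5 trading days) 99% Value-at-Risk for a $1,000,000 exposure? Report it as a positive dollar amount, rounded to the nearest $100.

$190,200

σ_{5d} = 3.78% × √5 = 8.452%; μ_{5d} = 5 × 0.128% = 0.640%.
VaR = −(0.640%) + 2.326 × 8.452% = 19.019%.
On $1,000,000: 0.19019 × $1,000,000 = $190,190.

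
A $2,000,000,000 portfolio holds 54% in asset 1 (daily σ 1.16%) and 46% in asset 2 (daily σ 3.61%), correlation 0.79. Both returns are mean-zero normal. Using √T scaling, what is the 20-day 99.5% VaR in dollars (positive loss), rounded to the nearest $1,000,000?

σ_p = √(0.54²·1.16² + 0.46²·3.61² + 2·0.79·0.54·0.46·1.16·3.61) = 2.189%.
σ_{20d} = 2.189% × √20 = 9.790%.
z(99.5%) = 2.576.
VaR = 2.576 × 9.790% = 25.219%; on $2,000,000,000 that is $504,380,000.

$504,000,000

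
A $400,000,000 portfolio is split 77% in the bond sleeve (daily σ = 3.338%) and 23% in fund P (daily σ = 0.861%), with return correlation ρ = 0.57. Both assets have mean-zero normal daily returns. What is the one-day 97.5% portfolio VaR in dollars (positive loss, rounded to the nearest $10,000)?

$21,070,000

σ_p² = 0.77²·3.338² + 0.23²·0.861² + 2·0.57·0.77·0.23·3.338·0.861 = 7.2257 (%²).
σ_p = √7.2257 = 2.688%.
At 97.5%, z = 1.960.
VaR = 1.960 × 2.688% = 5.268%; on $400,000,000 that is $21,072,000.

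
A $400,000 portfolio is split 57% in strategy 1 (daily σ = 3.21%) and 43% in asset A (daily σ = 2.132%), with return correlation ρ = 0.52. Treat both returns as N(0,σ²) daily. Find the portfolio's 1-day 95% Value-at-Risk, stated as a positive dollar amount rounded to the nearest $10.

$16,030

σ_p² = 0.57²·3.21² + 0.43²·2.132² + 2·0.52·0.57·0.43·3.21·2.132 = 5.9327 (%²).
σ_p = √5.9327 = 2.436%.
At 95%, z = 1.645.
VaR = 1.645 × 2.436% = 4.007%; on $400,000 that is $16,028.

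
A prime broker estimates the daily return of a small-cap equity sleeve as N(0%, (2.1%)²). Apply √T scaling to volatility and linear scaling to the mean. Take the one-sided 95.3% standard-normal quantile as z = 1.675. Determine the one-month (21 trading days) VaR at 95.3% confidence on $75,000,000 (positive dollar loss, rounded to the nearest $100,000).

σ_{21d} = 2.1% × √21 = 9.623%.
VaR = 1.675 × 9.623% = 16.119%.
On $75,000,000: 0.16119 × $75,000,000 = $12,089,250.

$12,100,000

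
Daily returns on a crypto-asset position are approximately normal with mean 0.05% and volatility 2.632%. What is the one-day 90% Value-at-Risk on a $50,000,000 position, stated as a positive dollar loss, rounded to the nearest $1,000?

$1,662,000

At 90% one-sided, z = 1.282.
VaR = −μ + z·σ = −(0.05%) + 1.282 × 2.632% = 3.324%.
On $50,000,000: 0.03324 × $50,000,000 = $1,662,000.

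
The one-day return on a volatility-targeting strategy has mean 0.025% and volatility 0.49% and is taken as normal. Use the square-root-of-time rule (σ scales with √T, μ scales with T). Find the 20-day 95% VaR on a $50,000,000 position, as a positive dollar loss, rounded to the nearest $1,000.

At 95%, z = 1.645.
σ_{20d} = 0.49% × √20 = 2.191%; μ_{20d} = 20 × 0.025% = 0.500%.
VaR = −(0.500%) + 1.645 × 2.191% = 3.104%.
On $50,000,000: 0.03104 × $50,000,000 = $1,552,000.

$1,552,000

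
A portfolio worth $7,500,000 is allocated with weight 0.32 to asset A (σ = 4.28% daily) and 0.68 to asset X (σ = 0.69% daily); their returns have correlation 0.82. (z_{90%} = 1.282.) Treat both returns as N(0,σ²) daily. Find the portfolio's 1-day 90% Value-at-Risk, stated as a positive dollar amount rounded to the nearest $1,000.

σ_p² = 0.32²·4.28² + 0.68²·0.69² + 2·0.82·0.32·0.68·4.28·0.69 = 3.1498 (%²).
σ_p = √3.1498 = 1.775%.
VaR = 1.282 × 1.775% = 2.276%; on $7,500,000 that is $170,700.

$171,000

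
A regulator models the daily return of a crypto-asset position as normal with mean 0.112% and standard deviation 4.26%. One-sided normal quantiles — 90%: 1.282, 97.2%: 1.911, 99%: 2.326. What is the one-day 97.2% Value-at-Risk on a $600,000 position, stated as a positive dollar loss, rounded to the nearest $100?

$48,200

VaR = −μ + z·σ = −(0.112%) + 1.911 × 4.26% = 8.029%.
On $600,000: 0.08029 × $600,000 = $48,174.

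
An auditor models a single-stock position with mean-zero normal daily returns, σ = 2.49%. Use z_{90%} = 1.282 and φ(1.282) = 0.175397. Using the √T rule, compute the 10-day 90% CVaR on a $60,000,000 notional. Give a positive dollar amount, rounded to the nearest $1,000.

σ_{10d} = 2.49% × √10 = 7.874%.
ES multiplier = φ(z)/(1−α) = 0.175397/0.1 = 1.754.
ES = 7.874% × 1.754 = 13.811%; on $60,000,000: $8,286,600.

$8,287,000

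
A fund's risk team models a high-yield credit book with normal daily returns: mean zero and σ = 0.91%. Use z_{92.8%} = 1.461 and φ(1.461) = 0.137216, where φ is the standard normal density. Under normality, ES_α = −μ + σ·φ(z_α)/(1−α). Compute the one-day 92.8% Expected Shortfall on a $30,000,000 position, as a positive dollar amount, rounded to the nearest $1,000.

$520,000

Tail multiplier: φ(z)/(1−α) = 0.137216 / 0.072 = 1.906.
ES = 0.91% × 1.906 = 1.734%.
On $30,000,000: 0.01734 × $30,000,000 = $520,200.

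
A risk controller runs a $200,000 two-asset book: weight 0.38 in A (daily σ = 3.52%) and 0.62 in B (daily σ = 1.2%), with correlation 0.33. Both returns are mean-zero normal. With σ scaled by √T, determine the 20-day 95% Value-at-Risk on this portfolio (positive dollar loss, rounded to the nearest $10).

$25,480

σ_p = √(0.38²·3.52² + 0.62²·1.2² + 2·0.33·0.38·0.62·3.52·1.2) = 1.732%.
σ_{20d} = 1.732% × √20 = 7.746%.
z(95%) = 1.645.
VaR = 1.645 × 7.746% = 12.742%; on $200,000 that is $25,484.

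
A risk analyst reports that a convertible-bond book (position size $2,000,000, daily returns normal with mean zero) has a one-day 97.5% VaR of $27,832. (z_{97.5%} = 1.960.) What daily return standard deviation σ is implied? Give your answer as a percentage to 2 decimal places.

0.71%

VaR as a fraction: $27,832 / $2,000,000 = 1.392%.
σ = VaR / z = 1.392% / 1.960 = 0.710%.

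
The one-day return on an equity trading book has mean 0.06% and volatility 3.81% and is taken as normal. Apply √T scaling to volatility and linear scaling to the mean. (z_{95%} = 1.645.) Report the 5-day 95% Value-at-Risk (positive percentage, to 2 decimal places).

σ_{5d} = 3.81% × √5 = 8.519%; μ_{5d} = 5 × 0.06% = 0.300%.
VaR = −(0.300%) + 1.645 × 8.519% = 13.714%.

13.71%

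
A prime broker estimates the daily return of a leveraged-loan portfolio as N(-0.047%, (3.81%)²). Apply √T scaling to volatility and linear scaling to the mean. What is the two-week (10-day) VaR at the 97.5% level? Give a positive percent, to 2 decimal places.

24.08%

At 97.5%, z = 1.960.
σ_{10d} = 3.81% × √10 = 12.048%; μ_{10d} = 10 × -0.047% = -0.470%.
VaR = −(-0.470%) + 1.960 × 12.048% = 24.084%.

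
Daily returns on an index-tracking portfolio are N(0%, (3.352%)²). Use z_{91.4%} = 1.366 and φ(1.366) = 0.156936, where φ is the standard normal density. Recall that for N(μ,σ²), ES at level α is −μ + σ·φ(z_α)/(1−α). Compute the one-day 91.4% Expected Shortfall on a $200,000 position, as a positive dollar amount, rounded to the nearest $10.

Tail multiplier: φ(z)/(1−α) = 0.156936 / 0.086 = 1.825.
ES = 3.352% × 1.825 = 6.117%.
On $200,000: 0.06117 × $200,000 = $12,234.

$12,230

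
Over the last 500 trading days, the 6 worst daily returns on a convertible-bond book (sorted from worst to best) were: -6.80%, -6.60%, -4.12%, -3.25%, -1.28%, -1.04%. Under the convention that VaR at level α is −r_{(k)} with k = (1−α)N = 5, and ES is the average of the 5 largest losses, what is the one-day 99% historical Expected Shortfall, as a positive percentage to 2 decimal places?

4.41%

The 5 worst returns sum to -22.05%.
ES = −(-22.05%) / 5 = 4.41%.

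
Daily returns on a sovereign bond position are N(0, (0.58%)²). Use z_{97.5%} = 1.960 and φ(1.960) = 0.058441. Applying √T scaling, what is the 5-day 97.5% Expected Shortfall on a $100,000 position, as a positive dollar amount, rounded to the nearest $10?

$3,030

σ_{5d} = 0.58% × √5 = 1.297%.
ES multiplier = φ(z)/(1−α) = 0.058441/0.025 = 2.338.
ES = 1.297% × 2.338 = 3.032%; on $100,000: $3,032.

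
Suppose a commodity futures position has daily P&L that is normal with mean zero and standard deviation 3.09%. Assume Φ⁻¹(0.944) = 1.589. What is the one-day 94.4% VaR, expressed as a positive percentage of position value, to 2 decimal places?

VaR = z·σ = 1.589 × 3.09% = 4.910%.

4.91%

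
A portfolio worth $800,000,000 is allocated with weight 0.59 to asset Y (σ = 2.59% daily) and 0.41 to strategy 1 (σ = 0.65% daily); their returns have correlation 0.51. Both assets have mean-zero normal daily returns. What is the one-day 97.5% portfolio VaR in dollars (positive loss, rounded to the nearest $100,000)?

$26,300,000

σ_p² = 0.59²·2.59² + 0.41²·0.65² + 2·0.51·0.59·0.41·2.59·0.65 = 2.8215 (%²).
σ_p = √2.8215 = 1.680%.
At 97.5%, z = 1.960.
VaR = 1.960 × 1.680% = 3.293%; on $800,000,000 that is $26,344,000.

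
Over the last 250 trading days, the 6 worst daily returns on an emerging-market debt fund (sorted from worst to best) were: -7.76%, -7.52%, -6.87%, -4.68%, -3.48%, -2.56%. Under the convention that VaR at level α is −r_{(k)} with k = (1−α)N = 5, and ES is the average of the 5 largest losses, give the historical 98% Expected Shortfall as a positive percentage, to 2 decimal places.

The 5 worst returns sum to -30.31%.
ES = −(-30.31%) / 5 = 6.062% ≈ 6.06%.

6.06%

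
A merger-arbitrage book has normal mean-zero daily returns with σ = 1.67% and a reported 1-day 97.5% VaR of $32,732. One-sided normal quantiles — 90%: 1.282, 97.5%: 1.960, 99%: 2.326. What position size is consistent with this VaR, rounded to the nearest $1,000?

$1,000,000

VaR as a fraction of value: z·σ = 1.960 × 1.67% = 3.2732%.
Position = $32,732 / 0.032732 = $1,000,000.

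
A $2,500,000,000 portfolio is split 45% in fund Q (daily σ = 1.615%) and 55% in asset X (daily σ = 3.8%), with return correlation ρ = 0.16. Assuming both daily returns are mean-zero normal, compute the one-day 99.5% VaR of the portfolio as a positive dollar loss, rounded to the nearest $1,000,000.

σ_p² = 0.45²·1.615² + 0.55²·3.8² + 2·0.16·0.45·0.55·1.615·3.8 = 5.3823 (%²).
σ_p = √5.3823 = 2.320%.
At 99.5%, z = 2.576.
VaR = 2.576 × 2.320% = 5.976%; on $2,500,000,000 that is $149,400,000.

$149,000,000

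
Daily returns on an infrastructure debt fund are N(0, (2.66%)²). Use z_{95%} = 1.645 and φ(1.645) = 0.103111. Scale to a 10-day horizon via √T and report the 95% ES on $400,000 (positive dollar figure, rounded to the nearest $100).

$69,400

σ_{10d} = 2.66% × √10 = 8.412%.
ES multiplier = φ(z)/(1−α) = 0.103111/0.05 = 2.062.
ES = 8.412% × 2.062 = 17.346%; on $400,000: $69,384.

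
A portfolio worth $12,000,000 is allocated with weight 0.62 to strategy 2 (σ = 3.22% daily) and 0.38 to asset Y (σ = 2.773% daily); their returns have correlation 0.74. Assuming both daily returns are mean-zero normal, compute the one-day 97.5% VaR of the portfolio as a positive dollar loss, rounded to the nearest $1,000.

$674,000

σ_p² = 0.62²·3.22² + 0.38²·2.773² + 2·0.74·0.62·0.38·3.22·2.773 = 8.2094 (%²).
σ_p = √8.2094 = 2.865%.
At 97.5%, z = 1.960.
VaR = 1.960 × 2.865% = 5.615%; on $12,000,000 that is $673,800.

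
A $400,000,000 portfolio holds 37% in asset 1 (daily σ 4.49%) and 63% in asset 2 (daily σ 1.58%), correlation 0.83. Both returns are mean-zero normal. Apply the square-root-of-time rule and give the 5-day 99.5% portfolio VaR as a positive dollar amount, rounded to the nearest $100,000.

σ_p = √(0.37²·4.49² + 0.63²·1.58² + 2·0.83·0.37·0.63·4.49·1.58) = 2.549%.
σ_{5d} = 2.549% × √5 = 5.700%.
z(99.5%) = 2.576.
VaR = 2.576 × 5.700% = 14.683%; on $400,000,000 that is $58,732,000.

$58,700,000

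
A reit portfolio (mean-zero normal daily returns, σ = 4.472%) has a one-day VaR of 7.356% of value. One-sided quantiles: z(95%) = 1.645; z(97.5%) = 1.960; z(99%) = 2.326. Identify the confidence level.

95%

Implied z = VaR/σ = 7.356 / 4.472 = 1.645.
This matches z(95%) = 1.645.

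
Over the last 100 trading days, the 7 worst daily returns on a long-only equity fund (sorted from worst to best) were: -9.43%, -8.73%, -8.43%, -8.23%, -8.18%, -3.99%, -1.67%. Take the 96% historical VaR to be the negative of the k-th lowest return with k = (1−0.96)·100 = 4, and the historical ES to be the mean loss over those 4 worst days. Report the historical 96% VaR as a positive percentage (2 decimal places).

k = 4; the 4th lowest return is -8.23%, so VaR = 8.23%.

8.23%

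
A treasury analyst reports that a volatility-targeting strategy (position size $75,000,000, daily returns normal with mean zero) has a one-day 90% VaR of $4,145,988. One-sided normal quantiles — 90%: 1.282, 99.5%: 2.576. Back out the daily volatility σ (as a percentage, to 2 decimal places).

VaR as a fraction: $4,145,988 / $75,000,000 = 5.528%.
σ = VaR / z = 5.528% / 1.282 = 4.312%.

4.31%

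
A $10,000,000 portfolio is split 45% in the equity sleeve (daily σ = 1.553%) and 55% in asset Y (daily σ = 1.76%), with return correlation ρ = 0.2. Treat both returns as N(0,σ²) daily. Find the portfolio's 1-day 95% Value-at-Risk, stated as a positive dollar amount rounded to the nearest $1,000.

σ_p² = 0.45²·1.553² + 0.55²·1.76² + 2·0.2·0.45·0.55·1.553·1.76 = 1.6960 (%²).
σ_p = √1.6960 = 1.302%.
At 95%, z = 1.645.
VaR = 1.645 × 1.302% = 2.142%; on $10,000,000 that is $214,200.

$214,000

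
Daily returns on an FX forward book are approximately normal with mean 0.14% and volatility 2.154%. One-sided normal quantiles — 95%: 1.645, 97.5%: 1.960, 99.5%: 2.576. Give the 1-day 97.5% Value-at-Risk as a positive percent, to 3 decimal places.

4.082%

VaR = −μ + z·σ = −(0.14%) + 1.960 × 2.154% = 4.082%.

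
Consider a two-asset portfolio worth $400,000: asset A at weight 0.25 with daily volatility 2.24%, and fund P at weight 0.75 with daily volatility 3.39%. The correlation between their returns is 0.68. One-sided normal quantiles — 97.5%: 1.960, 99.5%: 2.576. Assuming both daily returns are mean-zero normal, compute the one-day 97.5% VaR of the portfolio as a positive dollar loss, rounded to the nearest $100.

$23,100

σ_p² = 0.25²·2.24² + 0.75²·3.39² + 2·0.68·0.25·0.75·2.24·3.39 = 8.7143 (%²).
σ_p = √8.7143 = 2.952%.
VaR = 1.960 × 2.952% = 5.786%; on $400,000 that is $23,144.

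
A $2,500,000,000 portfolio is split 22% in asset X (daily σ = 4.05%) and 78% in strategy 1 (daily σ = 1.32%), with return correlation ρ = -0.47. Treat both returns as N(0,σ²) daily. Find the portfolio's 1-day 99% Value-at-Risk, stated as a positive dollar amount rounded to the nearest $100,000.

$57,900,000

σ_p² = 0.22²·4.05² + 0.78²·1.32² + 2·-0.47·0.22·0.78·4.05·1.32 = 0.9916 (%²).
σ_p = √0.9916 = 0.996%.
At 99%, z = 2.326.
VaR = 2.326 × 0.996% = 2.317%; on $2,500,000,000 that is $57,925,000.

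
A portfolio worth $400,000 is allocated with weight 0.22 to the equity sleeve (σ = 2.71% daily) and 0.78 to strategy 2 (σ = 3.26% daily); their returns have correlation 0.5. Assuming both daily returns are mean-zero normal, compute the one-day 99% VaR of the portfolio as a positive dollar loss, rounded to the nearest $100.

$26,900

σ_p² = 0.22²·2.71² + 0.78²·3.26² + 2·0.5·0.22·0.78·2.71·3.26 = 8.3373 (%²).
σ_p = √8.3373 = 2.887%.
At 99%, z = 2.326.
VaR = 2.326 × 2.887% = 6.715%; on $400,000 that is $26,860.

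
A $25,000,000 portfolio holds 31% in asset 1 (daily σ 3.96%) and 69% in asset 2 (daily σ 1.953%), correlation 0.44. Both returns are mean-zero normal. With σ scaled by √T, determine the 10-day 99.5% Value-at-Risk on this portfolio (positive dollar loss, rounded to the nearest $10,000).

σ_p = √(0.31²·3.96² + 0.69²·1.953² + 2·0.44·0.31·0.69·3.96·1.953) = 2.186%.
σ_{10d} = 2.186% × √10 = 6.913%.
z(99.5%) = 2.576.
VaR = 2.576 × 6.913% = 17.808%; on $25,000,000 that is $4,452,000.

$4,450,000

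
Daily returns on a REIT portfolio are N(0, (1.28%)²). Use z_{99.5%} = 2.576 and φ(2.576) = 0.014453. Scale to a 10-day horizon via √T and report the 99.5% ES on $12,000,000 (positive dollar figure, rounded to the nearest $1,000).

σ_{10d} = 1.28% × √10 = 4.048%.
ES multiplier = φ(z)/(1−α) = 0.014453/0.005 = 2.891.
ES = 4.048% × 2.891 = 11.703%; on $12,000,000: $1,404,360.

$1,404,000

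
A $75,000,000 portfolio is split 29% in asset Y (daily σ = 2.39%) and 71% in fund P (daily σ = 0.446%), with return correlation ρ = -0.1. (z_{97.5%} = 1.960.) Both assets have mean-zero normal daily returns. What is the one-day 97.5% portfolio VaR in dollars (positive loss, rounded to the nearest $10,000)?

σ_p² = 0.29²·2.39² + 0.71²·0.446² + 2·-0.1·0.29·0.71·2.39·0.446 = 0.5368 (%²).
σ_p = √0.5368 = 0.733%.
VaR = 1.960 × 0.733% = 1.437%; on $75,000,000 that is $1,077,750.

$1,080,000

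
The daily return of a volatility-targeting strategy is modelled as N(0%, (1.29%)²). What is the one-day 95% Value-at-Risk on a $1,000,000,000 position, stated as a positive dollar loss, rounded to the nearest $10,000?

At 95% one-sided, z = 1.645.
VaR = z·σ = 1.645 × 1.29% = 2.122%.
On $1,000,000,000: 0.02122 × $1,000,000,000 = $21,220,000.

$21,220,000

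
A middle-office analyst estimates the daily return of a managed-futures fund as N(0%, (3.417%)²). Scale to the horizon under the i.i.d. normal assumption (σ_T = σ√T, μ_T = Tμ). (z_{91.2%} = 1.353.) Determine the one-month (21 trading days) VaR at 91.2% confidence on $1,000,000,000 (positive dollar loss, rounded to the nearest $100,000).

$211,900,000

σ_{21d} = 3.417% × √21 = 15.659%.
VaR = 1.353 × 15.659% = 21.187%.
On $1,000,000,000: 0.21187 × $1,000,000,000 = $211,870,000.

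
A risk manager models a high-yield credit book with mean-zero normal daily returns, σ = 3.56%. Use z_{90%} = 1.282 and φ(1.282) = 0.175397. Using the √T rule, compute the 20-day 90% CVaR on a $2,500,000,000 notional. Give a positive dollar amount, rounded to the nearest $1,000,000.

σ_{20d} = 3.56% × √20 = 15.921%.
ES multiplier = φ(z)/(1−α) = 0.175397/0.1 = 1.754.
ES = 15.921% × 1.754 = 27.925%; on $2,500,000,000: $698,125,000.

$698,000,000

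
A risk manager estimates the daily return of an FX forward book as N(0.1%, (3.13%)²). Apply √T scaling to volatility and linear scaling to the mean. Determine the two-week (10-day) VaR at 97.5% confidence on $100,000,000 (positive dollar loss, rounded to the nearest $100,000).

At 97.5%, z = 1.960.
σ_{10d} = 3.13% × √10 = 9.898%; μ_{10d} = 10 × 0.1% = 1.000%.
VaR = −(1.000%) + 1.960 × 9.898% = 18.400%.
On $100,000,000: 0.18400 × $100,000,000 = $18,400,000.

$18,400,000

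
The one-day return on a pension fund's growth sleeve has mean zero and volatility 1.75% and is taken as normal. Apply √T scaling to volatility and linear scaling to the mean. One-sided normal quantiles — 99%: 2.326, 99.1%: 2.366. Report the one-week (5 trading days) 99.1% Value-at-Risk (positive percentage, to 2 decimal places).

σ_{5d} = 1.75% × √5 = 3.913%.
VaR = 2.366 × 3.913% = 9.258%.

9.26%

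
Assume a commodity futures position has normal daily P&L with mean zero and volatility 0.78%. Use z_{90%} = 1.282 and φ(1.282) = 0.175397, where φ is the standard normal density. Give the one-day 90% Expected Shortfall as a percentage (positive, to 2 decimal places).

1.37%

Tail multiplier: φ(z)/(1−α) = 0.175397 / 0.1 = 1.754.
ES = 0.78% × 1.754 = 1.368%.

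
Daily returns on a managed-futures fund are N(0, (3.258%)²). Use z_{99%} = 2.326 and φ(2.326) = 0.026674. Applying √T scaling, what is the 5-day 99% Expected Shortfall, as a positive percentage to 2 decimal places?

σ_{5d} = 3.258% × √5 = 7.285%.
ES multiplier = φ(z)/(1−α) = 0.026674/0.01 = 2.667.
ES = 7.285% × 2.667 = 19.429%.

19.43%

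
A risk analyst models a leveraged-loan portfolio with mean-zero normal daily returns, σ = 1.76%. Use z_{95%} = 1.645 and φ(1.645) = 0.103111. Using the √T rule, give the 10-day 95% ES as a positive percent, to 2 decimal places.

11.48%

σ_{10d} = 1.76% × √10 = 5.566%.
ES multiplier = φ(z)/(1−α) = 0.103111/0.05 = 2.062.
ES = 5.566% × 2.062 = 11.477%.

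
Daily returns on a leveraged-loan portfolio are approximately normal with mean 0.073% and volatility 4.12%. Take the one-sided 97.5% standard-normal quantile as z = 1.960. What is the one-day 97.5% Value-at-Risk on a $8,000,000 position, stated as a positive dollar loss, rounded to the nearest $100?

$640,200

VaR = −μ + z·σ = −(0.073%) + 1.960 × 4.12% = 8.002%.
On $8,000,000: 0.08002 × $8,000,000 = $640,160.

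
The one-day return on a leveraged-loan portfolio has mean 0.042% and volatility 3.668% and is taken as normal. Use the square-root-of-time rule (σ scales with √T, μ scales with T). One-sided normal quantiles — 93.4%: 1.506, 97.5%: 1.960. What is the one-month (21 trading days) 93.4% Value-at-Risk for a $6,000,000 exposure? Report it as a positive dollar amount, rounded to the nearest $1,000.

$1,466,000

σ_{21d} = 3.668% × √21 = 16.809%; μ_{21d} = 21 × 0.042% = 0.882%.
VaR = −(0.882%) + 1.506 × 16.809% = 24.432%.
On $6,000,000: 0.24432 × $6,000,000 = $1,465,920.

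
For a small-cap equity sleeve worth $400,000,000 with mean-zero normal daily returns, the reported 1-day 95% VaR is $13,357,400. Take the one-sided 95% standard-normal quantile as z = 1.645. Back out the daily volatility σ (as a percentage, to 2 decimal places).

2.03%

VaR as a fraction: $13,357,400 / $400,000,000 = 3.339%.
σ = VaR / z = 3.339% / 1.645 = 2.030%.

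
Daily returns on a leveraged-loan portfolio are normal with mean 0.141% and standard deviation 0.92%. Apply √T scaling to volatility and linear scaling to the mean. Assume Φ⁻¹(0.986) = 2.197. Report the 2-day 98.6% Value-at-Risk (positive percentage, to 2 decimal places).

2.58%

σ_{2d} = 0.92% × √2 = 1.301%; μ_{2d} = 2 × 0.141% = 0.282%.
VaR = −(0.282%) + 2.197 × 1.301% = 2.576%.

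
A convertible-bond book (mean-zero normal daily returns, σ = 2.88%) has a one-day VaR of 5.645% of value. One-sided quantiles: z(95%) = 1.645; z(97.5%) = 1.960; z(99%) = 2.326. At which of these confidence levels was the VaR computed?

97.5%

Implied z = VaR/σ = 5.645 / 2.88 = 1.960.
This matches z(97.5%) = 1.960.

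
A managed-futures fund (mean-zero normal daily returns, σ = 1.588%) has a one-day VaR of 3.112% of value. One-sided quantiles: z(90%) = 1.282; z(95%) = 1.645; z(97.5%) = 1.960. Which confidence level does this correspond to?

97.5%

Implied z = VaR/σ = 3.112 / 1.588 = 1.960.
This matches z(97.5%) = 1.960.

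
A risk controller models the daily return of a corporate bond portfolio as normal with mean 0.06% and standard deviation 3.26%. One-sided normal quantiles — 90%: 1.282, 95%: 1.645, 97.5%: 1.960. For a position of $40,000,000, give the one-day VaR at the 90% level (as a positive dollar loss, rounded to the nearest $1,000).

VaR = −μ + z·σ = −(0.06%) + 1.282 × 3.26% = 4.119%.
On $40,000,000: 0.04119 × $40,000,000 = $1,647,600.

$1,648,000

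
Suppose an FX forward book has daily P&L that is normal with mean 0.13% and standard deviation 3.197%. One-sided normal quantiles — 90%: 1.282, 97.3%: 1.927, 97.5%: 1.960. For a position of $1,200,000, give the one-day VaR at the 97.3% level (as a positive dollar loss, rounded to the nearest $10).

VaR = −μ + z·σ = −(0.13%) + 1.927 × 3.197% = 6.031%.
On $1,200,000: 0.06031 × $1,200,000 = $72,372.

$72,370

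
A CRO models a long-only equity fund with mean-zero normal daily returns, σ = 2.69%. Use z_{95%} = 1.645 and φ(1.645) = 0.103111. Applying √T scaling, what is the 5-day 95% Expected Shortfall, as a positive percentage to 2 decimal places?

σ_{5d} = 2.69% × √5 = 6.015%.
ES multiplier = φ(z)/(1−α) = 0.103111/0.05 = 2.062.
ES = 6.015% × 2.062 = 12.403%.

12.40%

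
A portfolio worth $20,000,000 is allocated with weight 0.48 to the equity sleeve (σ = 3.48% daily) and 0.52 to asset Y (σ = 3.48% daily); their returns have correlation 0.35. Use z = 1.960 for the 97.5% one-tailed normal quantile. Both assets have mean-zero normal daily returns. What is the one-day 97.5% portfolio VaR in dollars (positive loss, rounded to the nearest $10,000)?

σ_p² = 0.48²·3.48² + 0.52²·3.48² + 2·0.35·0.48·0.52·3.48·3.48 = 8.1808 (%²).
σ_p = √8.1808 = 2.860%.
VaR = 1.960 × 2.860% = 5.606%; on $20,000,000 that is $1,121,200.

$1,120,000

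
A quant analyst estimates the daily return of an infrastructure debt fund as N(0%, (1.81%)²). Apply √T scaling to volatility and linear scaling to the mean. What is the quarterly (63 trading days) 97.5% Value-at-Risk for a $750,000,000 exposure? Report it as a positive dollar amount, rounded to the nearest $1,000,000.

$211,000,000

At 97.5%, z = 1.960.
σ_{63d} = 1.81% × √63 = 14.366%.
VaR = 1.960 × 14.366% = 28.157%.
On $750,000,000: 0.28157 × $750,000,000 = $211,177,500.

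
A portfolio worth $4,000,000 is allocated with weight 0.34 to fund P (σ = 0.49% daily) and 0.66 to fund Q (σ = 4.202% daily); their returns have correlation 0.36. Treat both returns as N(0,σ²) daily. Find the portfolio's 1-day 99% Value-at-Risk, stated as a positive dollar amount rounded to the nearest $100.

σ_p² = 0.34²·0.49² + 0.66²·4.202² + 2·0.36·0.34·0.66·0.49·4.202 = 8.0517 (%²).
σ_p = √8.0517 = 2.838%.
At 99%, z = 2.326.
VaR = 2.326 × 2.838% = 6.601%; on $4,000,000 that is $264,040.

$264,000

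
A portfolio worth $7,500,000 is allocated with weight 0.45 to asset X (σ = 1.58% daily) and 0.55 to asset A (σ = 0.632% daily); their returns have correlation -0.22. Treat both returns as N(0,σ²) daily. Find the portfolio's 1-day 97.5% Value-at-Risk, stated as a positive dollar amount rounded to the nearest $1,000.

σ_p² = 0.45²·1.58² + 0.55²·0.632² + 2·-0.22·0.45·0.55·1.58·0.632 = 0.5176 (%²).
σ_p = √0.5176 = 0.719%.
At 97.5%, z = 1.960.
VaR = 1.960 × 0.719% = 1.409%; on $7,500,000 that is $105,675.

$106,000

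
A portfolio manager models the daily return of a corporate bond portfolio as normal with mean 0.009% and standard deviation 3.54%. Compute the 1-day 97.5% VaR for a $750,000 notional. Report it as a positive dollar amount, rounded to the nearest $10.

At 97.5% one-sided, z = 1.960.
VaR = −μ + z·σ = −(0.009%) + 1.960 × 3.54% = 6.929%.
On $750,000: 0.06929 × $750,000 = $51,968.

$51,970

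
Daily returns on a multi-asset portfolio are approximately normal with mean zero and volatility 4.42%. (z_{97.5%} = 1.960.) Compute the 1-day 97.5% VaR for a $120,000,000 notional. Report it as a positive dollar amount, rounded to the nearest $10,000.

$10,400,000

VaR = z·σ = 1.960 × 4.42% = 8.663%.
On $120,000,000: 0.08663 × $120,000,000 = $10,395,600.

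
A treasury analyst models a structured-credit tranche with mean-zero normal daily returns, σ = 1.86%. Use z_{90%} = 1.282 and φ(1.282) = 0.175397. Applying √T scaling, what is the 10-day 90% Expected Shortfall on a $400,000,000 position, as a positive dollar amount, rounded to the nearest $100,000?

$41,300,000

σ_{10d} = 1.86% × √10 = 5.882%.
ES multiplier = φ(z)/(1−α) = 0.175397/0.1 = 1.754.
ES = 5.882% × 1.754 = 10.317%; on $400,000,000: $41,268,000.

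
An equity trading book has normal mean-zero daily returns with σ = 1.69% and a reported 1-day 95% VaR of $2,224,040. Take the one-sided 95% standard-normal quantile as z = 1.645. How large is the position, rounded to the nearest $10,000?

VaR as a fraction of value: z·σ = 1.645 × 1.69% = 2.78005%.
Position = $2,224,040 / 0.0278005 = $80,000,000.

$80,000,000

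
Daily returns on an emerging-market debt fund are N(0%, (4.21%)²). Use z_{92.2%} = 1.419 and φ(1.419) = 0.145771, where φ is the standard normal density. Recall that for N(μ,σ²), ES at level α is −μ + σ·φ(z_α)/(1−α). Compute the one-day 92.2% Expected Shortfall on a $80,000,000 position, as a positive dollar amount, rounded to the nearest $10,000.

$6,290,000

Tail multiplier: φ(z)/(1−α) = 0.145771 / 0.078 = 1.869.
ES = 4.21% × 1.869 = 7.868%.
On $80,000,000: 0.07868 × $80,000,000 = $6,294,400.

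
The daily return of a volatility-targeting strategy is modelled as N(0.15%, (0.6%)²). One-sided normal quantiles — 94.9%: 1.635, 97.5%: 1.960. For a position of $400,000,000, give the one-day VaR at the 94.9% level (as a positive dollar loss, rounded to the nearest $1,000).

VaR = −μ + z·σ = −(0.15%) + 1.635 × 0.6% = 0.831%.
On $400,000,000: 0.00831 × $400,000,000 = $3,324,000.

$3,324,000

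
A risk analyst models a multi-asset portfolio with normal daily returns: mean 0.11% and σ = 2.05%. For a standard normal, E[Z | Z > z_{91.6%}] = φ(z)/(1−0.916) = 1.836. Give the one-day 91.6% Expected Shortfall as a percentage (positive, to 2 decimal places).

ES = −(0.11%) + 2.05% × 1.836 = 3.654%.

3.65%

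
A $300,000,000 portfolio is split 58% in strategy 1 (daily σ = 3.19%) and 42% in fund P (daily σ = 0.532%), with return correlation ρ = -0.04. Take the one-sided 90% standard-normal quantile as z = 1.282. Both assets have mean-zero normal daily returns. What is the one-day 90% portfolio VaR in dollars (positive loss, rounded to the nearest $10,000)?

$7,130,000

σ_p² = 0.58²·3.19² + 0.42²·0.532² + 2·-0.04·0.58·0.42·3.19·0.532 = 3.4401 (%²).
σ_p = √3.4401 = 1.855%.
VaR = 1.282 × 1.855% = 2.378%; on $300,000,000 that is $7,134,000.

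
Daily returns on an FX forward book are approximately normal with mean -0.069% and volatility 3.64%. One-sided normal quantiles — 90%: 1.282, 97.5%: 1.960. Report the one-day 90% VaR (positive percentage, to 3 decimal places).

4.735%

VaR = −μ + z·σ = −(-0.069%) + 1.282 × 3.64% = 4.735%.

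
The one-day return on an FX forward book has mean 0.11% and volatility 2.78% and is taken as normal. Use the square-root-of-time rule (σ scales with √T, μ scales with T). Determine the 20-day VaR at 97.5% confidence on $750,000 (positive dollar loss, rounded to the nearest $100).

$166,300

At 97.5%, z = 1.960.
σ_{20d} = 2.78% × √20 = 12.433%; μ_{20d} = 20 × 0.11% = 2.200%.
VaR = −(2.200%) + 1.960 × 12.433% = 22.169%.
On $750,000: 0.22169 × $750,000 = $166,268.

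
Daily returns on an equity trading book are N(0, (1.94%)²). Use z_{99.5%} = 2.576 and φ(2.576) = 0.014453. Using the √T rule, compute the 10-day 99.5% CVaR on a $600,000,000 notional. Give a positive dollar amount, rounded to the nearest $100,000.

σ_{10d} = 1.94% × √10 = 6.135%.
ES multiplier = φ(z)/(1−α) = 0.014453/0.005 = 2.891.
ES = 6.135% × 2.891 = 17.736%; on $600,000,000: $106,416,000.

$106,400,000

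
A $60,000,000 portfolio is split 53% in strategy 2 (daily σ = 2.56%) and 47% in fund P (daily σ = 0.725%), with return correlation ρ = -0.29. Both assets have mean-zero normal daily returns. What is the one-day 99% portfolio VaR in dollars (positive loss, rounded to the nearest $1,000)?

$1,814,000

σ_p² = 0.53²·2.56² + 0.47²·0.725² + 2·-0.29·0.53·0.47·2.56·0.725 = 1.6889 (%²).
σ_p = √1.6889 = 1.300%.
At 99%, z = 2.326.
VaR = 2.326 × 1.300% = 3.024%; on $60,000,000 that is $1,814,400.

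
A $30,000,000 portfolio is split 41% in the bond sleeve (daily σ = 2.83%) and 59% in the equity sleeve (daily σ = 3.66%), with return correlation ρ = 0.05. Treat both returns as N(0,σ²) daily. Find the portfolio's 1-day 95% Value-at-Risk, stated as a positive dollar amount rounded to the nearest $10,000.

$1,230,000

σ_p² = 0.41²·2.83² + 0.59²·3.66² + 2·0.05·0.41·0.59·2.83·3.66 = 6.2599 (%²).
σ_p = √6.2599 = 2.502%.
At 95%, z = 1.645.
VaR = 1.645 × 2.502% = 4.116%; on $30,000,000 that is $1,234,800.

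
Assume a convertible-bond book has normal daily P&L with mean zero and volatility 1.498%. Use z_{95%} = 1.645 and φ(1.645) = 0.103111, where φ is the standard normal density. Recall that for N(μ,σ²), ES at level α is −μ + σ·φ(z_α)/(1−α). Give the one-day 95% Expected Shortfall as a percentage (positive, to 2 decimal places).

3.09%

Tail multiplier: φ(z)/(1−α) = 0.103111 / 0.05 = 2.062.
ES = 1.498% × 2.062 = 3.089%.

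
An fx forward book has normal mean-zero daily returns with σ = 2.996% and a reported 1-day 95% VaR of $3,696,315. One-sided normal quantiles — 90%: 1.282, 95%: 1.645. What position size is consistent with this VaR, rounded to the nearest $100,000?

VaR as a fraction of value: z·σ = 1.645 × 2.996% = 4.92842%.
Position = $3,696,315 / 0.0492842 = $75,000,000.

$75,000,000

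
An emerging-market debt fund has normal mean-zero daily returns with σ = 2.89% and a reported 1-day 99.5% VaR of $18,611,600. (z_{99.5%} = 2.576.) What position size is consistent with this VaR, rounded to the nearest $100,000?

$250,000,000

VaR as a fraction of value: z·σ = 2.576 × 2.89% = 7.44464%.
Position = $18,611,600 / 0.0744464 = $250,000,000.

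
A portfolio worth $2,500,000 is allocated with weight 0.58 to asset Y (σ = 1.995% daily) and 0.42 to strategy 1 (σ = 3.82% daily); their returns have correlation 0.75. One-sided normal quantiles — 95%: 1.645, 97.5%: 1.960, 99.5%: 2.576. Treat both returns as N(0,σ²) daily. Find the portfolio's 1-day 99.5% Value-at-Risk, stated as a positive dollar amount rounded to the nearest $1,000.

$167,000

σ_p² = 0.58²·1.995² + 0.42²·3.82² + 2·0.75·0.58·0.42·1.995·3.82 = 6.6977 (%²).
σ_p = √6.6977 = 2.588%.
VaR = 2.576 × 2.588% = 6.667%; on $2,500,000 that is $166,675.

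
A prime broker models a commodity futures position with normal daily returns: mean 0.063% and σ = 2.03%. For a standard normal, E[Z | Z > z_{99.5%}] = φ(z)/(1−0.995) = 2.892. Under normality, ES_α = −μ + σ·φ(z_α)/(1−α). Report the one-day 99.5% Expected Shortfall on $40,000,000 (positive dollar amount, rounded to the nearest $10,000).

ES = −(0.063%) + 2.03% × 2.892 = 5.808%.
On $40,000,000: 0.05808 × $40,000,000 = $2,323,200.

$2,320,000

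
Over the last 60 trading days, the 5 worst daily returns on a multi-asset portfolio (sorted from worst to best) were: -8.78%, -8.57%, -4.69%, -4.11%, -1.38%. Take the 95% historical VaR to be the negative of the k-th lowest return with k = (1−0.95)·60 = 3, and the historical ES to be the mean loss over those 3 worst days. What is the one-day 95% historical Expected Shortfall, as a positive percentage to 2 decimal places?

7.35%

The 3 worst returns sum to -22.04%.
ES = −(-22.04%) / 3 = 7.3466…% ≈ 7.35%.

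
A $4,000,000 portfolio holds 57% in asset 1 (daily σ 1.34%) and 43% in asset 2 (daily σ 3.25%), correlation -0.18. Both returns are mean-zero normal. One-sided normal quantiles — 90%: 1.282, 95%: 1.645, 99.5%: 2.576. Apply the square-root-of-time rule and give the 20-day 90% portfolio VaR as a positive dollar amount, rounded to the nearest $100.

σ_p = √(0.57²·1.34² + 0.43²·3.25² + 2·-0.18·0.57·0.43·1.34·3.25) = 1.467%.
σ_{20d} = 1.467% × √20 = 6.561%.
VaR = 1.282 × 6.561% = 8.411%; on $4,000,000 that is $336,440.

$336,400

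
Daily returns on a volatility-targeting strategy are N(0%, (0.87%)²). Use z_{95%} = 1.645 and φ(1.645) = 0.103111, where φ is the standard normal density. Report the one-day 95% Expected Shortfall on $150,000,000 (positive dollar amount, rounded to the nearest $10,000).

Tail multiplier: φ(z)/(1−α) = 0.103111 / 0.05 = 2.062.
ES = 0.87% × 2.062 = 1.794%.
On $150,000,000: 0.01794 × $150,000,000 = $2,691,000.

$2,690,000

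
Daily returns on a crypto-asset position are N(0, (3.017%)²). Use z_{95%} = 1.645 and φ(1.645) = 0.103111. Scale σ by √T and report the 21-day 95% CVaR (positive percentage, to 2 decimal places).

28.51%

σ_{21d} = 3.017% × √21 = 13.826%.
ES multiplier = φ(z)/(1−α) = 0.103111/0.05 = 2.062.
ES = 13.826% × 2.062 = 28.509%.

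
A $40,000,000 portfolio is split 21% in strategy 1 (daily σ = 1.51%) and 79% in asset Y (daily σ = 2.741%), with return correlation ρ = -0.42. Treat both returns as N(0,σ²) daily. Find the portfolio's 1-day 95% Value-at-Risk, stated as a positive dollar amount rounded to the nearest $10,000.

σ_p² = 0.21²·1.51² + 0.79²·2.741² + 2·-0.42·0.21·0.79·1.51·2.741 = 4.2127 (%²).
σ_p = √4.2127 = 2.052%.
At 95%, z = 1.645.
VaR = 1.645 × 2.052% = 3.376%; on $40,000,000 that is $1,350,400.

$1,350,000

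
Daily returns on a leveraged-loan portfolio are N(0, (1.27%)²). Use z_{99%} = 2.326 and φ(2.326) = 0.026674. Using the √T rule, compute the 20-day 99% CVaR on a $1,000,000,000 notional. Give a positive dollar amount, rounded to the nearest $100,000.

σ_{20d} = 1.27% × √20 = 5.680%.
ES multiplier = φ(z)/(1−α) = 0.026674/0.01 = 2.667.
ES = 5.680% × 2.667 = 15.149%; on $1,000,000,000: $151,490,000.

$151,500,000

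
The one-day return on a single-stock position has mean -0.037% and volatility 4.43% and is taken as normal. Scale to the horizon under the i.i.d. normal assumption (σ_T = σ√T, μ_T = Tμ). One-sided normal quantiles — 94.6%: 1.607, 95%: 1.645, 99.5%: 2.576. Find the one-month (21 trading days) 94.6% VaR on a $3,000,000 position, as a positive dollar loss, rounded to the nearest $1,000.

σ_{21d} = 4.43% × √21 = 20.301%; μ_{21d} = 21 × -0.037% = -0.777%.
VaR = −(-0.777%) + 1.607 × 20.301% = 33.401%.
On $3,000,000: 0.33401 × $3,000,000 = $1,002,030.

$1,002,000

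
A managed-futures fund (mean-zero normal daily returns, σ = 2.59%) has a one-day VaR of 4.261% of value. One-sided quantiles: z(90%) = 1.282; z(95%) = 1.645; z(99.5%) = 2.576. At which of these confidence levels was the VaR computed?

95%

Implied z = VaR/σ = 4.261 / 2.59 = 1.645.
This matches z(95%) = 1.645.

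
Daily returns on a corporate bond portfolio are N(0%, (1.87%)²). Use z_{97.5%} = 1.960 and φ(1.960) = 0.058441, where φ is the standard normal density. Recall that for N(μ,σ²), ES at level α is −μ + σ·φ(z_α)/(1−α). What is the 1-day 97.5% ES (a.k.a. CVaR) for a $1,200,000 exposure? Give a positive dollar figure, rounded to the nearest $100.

Tail multiplier: φ(z)/(1−α) = 0.058441 / 0.025 = 2.338.
ES = 1.87% × 2.338 = 4.372%.
On $1,200,000: 0.04372 × $1,200,000 = $52,464.

$52,500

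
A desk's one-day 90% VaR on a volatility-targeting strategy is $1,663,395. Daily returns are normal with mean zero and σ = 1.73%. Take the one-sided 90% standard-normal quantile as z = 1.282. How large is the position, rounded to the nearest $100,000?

VaR as a fraction of value: z·σ = 1.282 × 1.73% = 2.21786%.
Position = $1,663,395 / 0.0221786 = $75,000,000.

$75,000,000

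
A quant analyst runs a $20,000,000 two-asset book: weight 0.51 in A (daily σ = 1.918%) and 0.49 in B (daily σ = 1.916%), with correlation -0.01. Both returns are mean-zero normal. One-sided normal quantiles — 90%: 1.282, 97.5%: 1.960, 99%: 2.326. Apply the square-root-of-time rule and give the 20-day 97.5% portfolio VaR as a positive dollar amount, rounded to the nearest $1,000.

σ_p = √(0.51²·1.918² + 0.49²·1.916² + 2·-0.01·0.51·0.49·1.918·1.916) = 1.349%.
σ_{20d} = 1.349% × √20 = 6.033%.
VaR = 1.960 × 6.033% = 11.825%; on $20,000,000 that is $2,365,000.

$2,365,000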